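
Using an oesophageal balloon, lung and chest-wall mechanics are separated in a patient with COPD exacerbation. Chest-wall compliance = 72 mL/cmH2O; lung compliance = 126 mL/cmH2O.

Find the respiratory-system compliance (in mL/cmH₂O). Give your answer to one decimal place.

45.8

Lung and chest wall are elastances in series: 1/Crs = 1/CL + 1/Ccw.
1/Crs = 1/126 + 1/72 = 0.02183.
Crs = 45.809 mL/cmH2O.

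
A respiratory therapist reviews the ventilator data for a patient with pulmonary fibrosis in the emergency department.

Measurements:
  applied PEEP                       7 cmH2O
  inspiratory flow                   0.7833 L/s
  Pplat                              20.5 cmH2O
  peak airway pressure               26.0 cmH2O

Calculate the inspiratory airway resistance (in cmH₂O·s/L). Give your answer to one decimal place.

7.0

Raw = (PIP − Pplat) / flow = (26.0 − 20.5) / 0.7833 = 5.5 / 0.7833 = 7.022 cmH2O·s/L.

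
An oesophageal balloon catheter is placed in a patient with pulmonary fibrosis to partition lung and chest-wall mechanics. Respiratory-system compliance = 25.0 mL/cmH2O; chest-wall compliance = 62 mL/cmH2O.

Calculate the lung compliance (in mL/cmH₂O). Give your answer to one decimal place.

41.9

1/CL = 1/Crs − 1/Ccw.
1/CL = 1/25.0 − 1/62 = 0.02387.
CL = 41.894 mL/cmH2O.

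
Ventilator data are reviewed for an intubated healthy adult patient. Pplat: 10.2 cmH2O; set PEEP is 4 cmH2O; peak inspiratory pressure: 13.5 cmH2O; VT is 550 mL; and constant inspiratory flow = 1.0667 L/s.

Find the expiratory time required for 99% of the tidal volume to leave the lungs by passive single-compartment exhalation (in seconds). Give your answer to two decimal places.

R = (PIP − Pplat)/V̇ = (13.5 − 10.2) / 1.0667 = 3.3/1.0667 = 3.094 cmH2O·s/L.
C = Vt/(Pplat − PEEP) = 550.0 / (10.2 − 4) = 550.0/6.2 = 88.71 mL/cmH2O.
τ = R × C = 3.094 × 0.08871 L/cmH2O = 0.2745 s.
t = −τ·ln(1 − 0.99) = −0.2745·ln(0.01) = 1.264 s.

1.26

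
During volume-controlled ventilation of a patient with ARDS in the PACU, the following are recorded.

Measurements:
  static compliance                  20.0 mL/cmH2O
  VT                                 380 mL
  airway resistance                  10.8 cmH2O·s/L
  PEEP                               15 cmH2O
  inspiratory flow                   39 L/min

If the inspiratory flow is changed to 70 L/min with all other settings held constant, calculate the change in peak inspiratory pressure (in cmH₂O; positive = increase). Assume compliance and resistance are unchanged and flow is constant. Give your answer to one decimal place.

5.6

Flow: 39 L/min ÷ 60 = 0.65 L/s.
New flow: 70 L/min ÷ 60 = 1.1667 L/s.
PIP = Vt/C + R·V̇ + PEEP (constant-flow equation of motion).
Only the resistive term changes: ΔPIP = R × ΔV̇ = 10.8 × (1.1667 − 0.65) = 10.8 × 0.5167 = 5.58 cmH2O.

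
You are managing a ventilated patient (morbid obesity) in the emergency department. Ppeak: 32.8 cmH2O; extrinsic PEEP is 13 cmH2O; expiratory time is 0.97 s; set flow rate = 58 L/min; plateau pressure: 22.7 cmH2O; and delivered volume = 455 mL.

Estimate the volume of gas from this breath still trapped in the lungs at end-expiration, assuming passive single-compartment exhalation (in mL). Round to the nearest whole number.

63

Flow: 58 L/min ÷ 60 = 0.9667 L/s.
R = (PIP − Pplat)/V̇ = (32.8 − 22.7) / 0.9667 = 10.1/0.9667 = 10.448 cmH2O·s/L.
C = Vt/(Pplat − PEEP) = 455.0 / (22.7 − 13) = 455.0/9.7 = 46.907 mL/cmH2O.
τ = R × C = 10.448 × 0.04691 L/cmH2O = 0.4901 s.
Fraction remaining = e^(−Te/τ) = e^(−0.97/0.4901) = 0.1382.
Trapped volume = 455.0 × 0.1382 = 62.881 mL.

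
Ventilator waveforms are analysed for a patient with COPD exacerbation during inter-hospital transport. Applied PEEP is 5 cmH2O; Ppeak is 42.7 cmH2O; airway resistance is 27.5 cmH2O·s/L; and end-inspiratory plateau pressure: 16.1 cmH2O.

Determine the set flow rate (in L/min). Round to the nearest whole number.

flow = (PIP − Pplat) / Raw = (42.7 − 16.1) / 27.5 = 0.9673 L/s × 60 = 58.038 L/min.

58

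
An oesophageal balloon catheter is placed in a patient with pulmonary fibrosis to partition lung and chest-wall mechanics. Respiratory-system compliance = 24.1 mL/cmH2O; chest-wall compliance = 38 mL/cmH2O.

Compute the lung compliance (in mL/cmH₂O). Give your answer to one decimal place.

1/CL = 1/Crs − 1/Ccw.
1/CL = 1/24.1 − 1/38 = 0.01518.
CL = 65.876 mL/cmH2O.

65.9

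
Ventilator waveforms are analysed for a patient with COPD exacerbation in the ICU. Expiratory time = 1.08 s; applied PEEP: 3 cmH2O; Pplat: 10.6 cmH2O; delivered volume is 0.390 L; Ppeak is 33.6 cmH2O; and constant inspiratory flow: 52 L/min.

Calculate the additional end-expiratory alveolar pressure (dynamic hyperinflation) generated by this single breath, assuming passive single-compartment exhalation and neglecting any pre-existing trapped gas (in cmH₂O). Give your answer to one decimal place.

3.4

Flow: 52 L/min ÷ 60 = 0.8667 L/s.
R = (PIP − Pplat)/V̇ = (33.6 − 10.6) / 0.8667 = 23.0/0.8667 = 26.537 cmH2O·s/L.
C = Vt/(Pplat − PEEP) = 390.0 / (10.6 − 3) = 390.0/7.6 = 51.316 mL/cmH2O.
τ = R × C = 26.537 × 0.05132 L/cmH2O = 1.362 s.
Fraction remaining = e^(−Te/τ) = e^(−1.08/1.362) = 0.4525; trapped volume = 390.0 × 0.4525 = 176.48 mL.
Additional alveolar pressure from trapping ≈ V_trapped / C = 176.48 / 51.316 = 3.439 cmH2O.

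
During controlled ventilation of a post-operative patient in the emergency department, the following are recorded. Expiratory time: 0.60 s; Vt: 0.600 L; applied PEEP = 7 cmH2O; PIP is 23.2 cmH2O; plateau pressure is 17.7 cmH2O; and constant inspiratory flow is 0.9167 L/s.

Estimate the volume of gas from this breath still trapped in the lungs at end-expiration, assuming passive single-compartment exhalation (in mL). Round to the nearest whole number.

101

R = (PIP − Pplat)/V̇ = (23.2 − 17.7) / 0.9167 = 5.5/0.9167 = 6.0 cmH2O·s/L.
C = Vt/(Pplat − PEEP) = 600.0 / (17.7 − 7) = 600.0/10.7 = 56.075 mL/cmH2O.
τ = R × C = 6.0 × 0.05608 L/cmH2O = 0.3365 s.
Fraction remaining = e^(−Te/τ) = e^(−0.60/0.3365) = 0.1681.
Trapped volume = 600.0 × 0.1681 = 100.86 mL.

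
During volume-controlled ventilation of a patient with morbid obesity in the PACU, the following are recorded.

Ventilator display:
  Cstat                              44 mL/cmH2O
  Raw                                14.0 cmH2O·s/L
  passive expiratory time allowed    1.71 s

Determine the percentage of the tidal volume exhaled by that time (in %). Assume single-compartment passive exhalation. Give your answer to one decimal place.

τ = R × C = 14.0 × 44 mL/cmH2O = 14.0 × 0.044 L/cmH2O = 0.616 s.
Passive exhalation: V(t)/V₀ = e^(−t/τ) = e^(−1.71/0.616) = 0.06229.
Fraction exhaled = 1 − 0.06229 = 0.9377 → 93.77%.

93.8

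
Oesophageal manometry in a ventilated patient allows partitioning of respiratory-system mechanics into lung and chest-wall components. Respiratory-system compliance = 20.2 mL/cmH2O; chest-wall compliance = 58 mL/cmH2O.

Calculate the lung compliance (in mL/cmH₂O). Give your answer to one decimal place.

1/CL = 1/Crs − 1/Ccw.
1/CL = 1/20.2 − 1/58 = 0.03226.
CL = 30.998 mL/cmH2O.

31.0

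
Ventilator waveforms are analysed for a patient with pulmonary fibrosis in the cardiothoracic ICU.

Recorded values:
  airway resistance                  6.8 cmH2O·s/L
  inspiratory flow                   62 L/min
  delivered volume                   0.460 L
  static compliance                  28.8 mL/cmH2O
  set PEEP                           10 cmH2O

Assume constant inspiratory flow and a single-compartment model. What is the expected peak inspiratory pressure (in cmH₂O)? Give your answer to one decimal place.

33.0

Flow: 62 L/min ÷ 60 = 1.0333 L/s.
Equation of motion (constant flow): PIP = Vt/C + R·V̇ + PEEP.
PIP = 460/28.8 + 6.8×1.0333 + 10 = 15.972 + 7.026 + 10 = 32.998 cmH2O.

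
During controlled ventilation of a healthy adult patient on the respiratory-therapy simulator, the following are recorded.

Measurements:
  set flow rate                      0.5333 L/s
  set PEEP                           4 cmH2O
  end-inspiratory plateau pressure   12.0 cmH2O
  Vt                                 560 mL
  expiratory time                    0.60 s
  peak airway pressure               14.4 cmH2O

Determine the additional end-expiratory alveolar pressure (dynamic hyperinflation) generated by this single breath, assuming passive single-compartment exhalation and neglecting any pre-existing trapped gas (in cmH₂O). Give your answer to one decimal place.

R = (PIP − Pplat)/V̇ = (14.4 − 12.0) / 0.5333 = 2.4/0.5333 = 4.5 cmH2O·s/L.
C = Vt/(Pplat − PEEP) = 560.0 / (12.0 − 4) = 560.0/8.0 = 70.0 mL/cmH2O.
τ = R × C = 4.5 × 0.07 L/cmH2O = 0.315 s.
Fraction remaining = e^(−Te/τ) = e^(−0.60/0.315) = 0.1489; trapped volume = 560.0 × 0.1489 = 83.384 mL.
Additional alveolar pressure from trapping ≈ V_trapped / C = 83.384 / 70.0 = 1.191 cmH2O.

1.2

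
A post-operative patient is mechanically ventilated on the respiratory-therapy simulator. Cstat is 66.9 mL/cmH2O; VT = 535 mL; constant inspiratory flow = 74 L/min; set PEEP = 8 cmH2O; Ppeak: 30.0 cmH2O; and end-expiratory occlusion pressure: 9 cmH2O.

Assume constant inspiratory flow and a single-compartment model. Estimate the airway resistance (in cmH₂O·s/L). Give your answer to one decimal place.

10.5

Flow: 74 L/min ÷ 60 = 1.2333 L/s.
Total PEEP = 9 cmH2O (set 8 + intrinsic 1); this is the baseline alveolar pressure.
Equation of motion (constant flow): PIP = Vt/C + R·V̇ + PEEP.
R·V̇ = PIP − Vt/C − PEEP = 30.0 − 535/66.9 − 9 = 30.0 − 7.997 − 9 = 13.003 cmH2O.
R = 13.003 / 1.2333 = 10.543 cmH2O·s/L.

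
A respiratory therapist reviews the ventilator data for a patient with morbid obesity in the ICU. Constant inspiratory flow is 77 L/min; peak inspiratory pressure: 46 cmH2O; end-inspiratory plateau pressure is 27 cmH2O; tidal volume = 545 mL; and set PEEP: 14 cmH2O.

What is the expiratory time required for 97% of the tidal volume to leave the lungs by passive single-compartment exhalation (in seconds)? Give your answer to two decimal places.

2.18

Flow: 77 L/min ÷ 60 = 1.2833 L/s.
R = (PIP − Pplat)/V̇ = (46 − 27) / 1.2833 = 19.0/1.2833 = 14.806 cmH2O·s/L.
C = Vt/(Pplat − PEEP) = 545.0 / (27 − 14) = 545.0/13.0 = 41.923 mL/cmH2O.
τ = R × C = 14.806 × 0.04192 L/cmH2O = 0.6207 s.
t = −τ·ln(1 − 0.97) = −0.6207·ln(0.03) = 2.177 s.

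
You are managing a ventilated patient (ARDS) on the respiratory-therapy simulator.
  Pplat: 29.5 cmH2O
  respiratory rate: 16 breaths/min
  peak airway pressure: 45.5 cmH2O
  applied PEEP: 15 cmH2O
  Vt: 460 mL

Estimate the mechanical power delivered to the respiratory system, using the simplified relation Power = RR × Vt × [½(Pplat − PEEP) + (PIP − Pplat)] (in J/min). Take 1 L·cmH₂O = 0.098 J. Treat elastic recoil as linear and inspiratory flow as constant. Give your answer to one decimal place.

16.8

Per-breath work = Vt × [½(Pplat−PEEP) + (PIP−Pplat)] = 0.460 × [0.5×14.5 + 16.0] = 0.460 × 23.25 = 10.695 L·cmH2O.
Power = 16 × 10.695 = 171.12 L·cmH2O/min.
× 0.098 J/(L·cmH2O) → 16.77 J/min.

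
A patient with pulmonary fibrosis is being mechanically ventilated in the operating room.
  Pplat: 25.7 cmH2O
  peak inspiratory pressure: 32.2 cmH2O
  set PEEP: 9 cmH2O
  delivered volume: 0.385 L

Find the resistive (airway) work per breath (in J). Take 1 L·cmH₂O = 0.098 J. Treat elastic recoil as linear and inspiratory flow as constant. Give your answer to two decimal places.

0.25

With constant inspiratory flow the resistive pressure is constant at PIP − Pplat = 32.2 − 25.7 = 6.5 cmH2O, so resistive work = 6.5 × 0.385 = 2.503 L·cmH2O.
× 0.098 J/(L·cmH2O) → 0.2453 J.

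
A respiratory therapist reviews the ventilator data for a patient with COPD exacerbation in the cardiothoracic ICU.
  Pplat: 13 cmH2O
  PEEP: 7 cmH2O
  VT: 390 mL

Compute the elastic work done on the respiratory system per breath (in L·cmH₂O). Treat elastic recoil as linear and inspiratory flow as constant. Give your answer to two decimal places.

Elastic work ≈ ½ × (Pplat − PEEP) × Vt = 0.5 × (13 − 7) × 0.390 L = 0.5 × 6.0 × 0.390 = 1.17 L·cmH2O.

1.17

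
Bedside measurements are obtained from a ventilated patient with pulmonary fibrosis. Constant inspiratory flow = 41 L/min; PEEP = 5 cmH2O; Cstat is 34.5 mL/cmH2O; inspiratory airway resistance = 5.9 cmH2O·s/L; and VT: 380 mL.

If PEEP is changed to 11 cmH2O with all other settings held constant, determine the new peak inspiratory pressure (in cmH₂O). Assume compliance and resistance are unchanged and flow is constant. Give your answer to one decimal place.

Flow: 41 L/min ÷ 60 = 0.6833 L/s.
PIP = Vt/C + R·V̇ + PEEP (constant-flow equation of motion).
Only the baseline term changes: ΔPIP = ΔPEEP = 11 − 5 = 6.0 cmH2O.
Original PIP = 380/34.5 + 5.9×0.6833 + 5 = 20.046 cmH2O; new PIP = 20.046 + (6.0) = 26.046 cmH2O.

26.0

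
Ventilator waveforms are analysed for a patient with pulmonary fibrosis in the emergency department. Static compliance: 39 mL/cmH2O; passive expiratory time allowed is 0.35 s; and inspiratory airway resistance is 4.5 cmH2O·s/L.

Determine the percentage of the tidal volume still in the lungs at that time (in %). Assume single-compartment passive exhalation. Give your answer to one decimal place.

τ = R × C = 4.5 × 39 mL/cmH2O = 4.5 × 0.039 L/cmH2O = 0.1755 s.
Passive exhalation: V(t)/V₀ = e^(−t/τ) = e^(−0.35/0.1755) = 0.1361.
Fraction remaining = 0.1361 → 13.61%.

13.6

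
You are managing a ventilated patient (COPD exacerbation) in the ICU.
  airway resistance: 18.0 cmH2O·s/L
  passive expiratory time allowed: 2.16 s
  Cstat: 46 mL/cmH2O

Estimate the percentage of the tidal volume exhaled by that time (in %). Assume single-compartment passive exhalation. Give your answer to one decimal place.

τ = R × C = 18.0 × 46 mL/cmH2O = 18.0 × 0.046 L/cmH2O = 0.828 s.
Passive exhalation: V(t)/V₀ = e^(−t/τ) = e^(−2.16/0.828) = 0.07363.
Fraction exhaled = 1 − 0.07363 = 0.9264 → 92.64%.

92.6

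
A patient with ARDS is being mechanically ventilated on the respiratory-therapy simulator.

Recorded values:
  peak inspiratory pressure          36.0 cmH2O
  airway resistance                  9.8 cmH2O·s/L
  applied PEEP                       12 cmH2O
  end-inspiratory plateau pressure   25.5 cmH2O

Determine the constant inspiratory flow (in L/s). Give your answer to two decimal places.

1.07

flow = (PIP − Pplat) / Raw = 10.5 / 9.8 = 1.071 L/s.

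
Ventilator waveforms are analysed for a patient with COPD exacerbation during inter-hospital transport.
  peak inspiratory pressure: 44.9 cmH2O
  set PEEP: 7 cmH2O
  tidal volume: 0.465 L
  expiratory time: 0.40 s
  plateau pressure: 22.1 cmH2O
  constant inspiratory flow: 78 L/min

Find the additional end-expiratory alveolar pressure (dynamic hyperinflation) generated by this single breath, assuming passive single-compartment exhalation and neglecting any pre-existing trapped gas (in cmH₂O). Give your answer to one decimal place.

Flow: 78 L/min ÷ 60 = 1.3 L/s.
R = (PIP − Pplat)/V̇ = (44.9 − 22.1) / 1.3 = 22.8/1.3 = 17.538 cmH2O·s/L.
C = Vt/(Pplat − PEEP) = 465.0 / (22.1 − 7) = 465.0/15.1 = 30.795 mL/cmH2O.
τ = R × C = 17.538 × 0.0308 L/cmH2O = 0.5402 s.
Fraction remaining = e^(−Te/τ) = e^(−0.40/0.5402) = 0.4769; trapped volume = 465.0 × 0.4769 = 221.76 mL.
Additional alveolar pressure from trapping ≈ V_trapped / C = 221.76 / 30.795 = 7.201 cmH2O.

7.2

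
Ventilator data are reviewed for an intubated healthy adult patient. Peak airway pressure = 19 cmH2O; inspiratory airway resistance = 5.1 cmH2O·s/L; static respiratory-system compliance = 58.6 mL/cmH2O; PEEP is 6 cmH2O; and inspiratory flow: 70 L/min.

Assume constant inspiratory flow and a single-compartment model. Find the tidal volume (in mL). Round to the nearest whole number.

413

Flow: 70 L/min ÷ 60 = 1.1667 L/s.
Equation of motion (constant flow): PIP = Vt/C + R·V̇ + PEEP.
Vt/C = PIP − R·V̇ − PEEP = 19 − 5.95 − 6 = 7.05 cmH2O.
Vt = C × 7.05 = 58.6 × 7.05 = 413.13 mL.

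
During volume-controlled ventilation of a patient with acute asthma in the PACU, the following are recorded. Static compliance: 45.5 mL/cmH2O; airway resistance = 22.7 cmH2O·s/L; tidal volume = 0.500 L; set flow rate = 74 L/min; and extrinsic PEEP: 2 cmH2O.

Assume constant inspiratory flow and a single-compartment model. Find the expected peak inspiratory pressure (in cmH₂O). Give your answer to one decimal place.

41.0

Flow: 74 L/min ÷ 60 = 1.2333 L/s.
Equation of motion (constant flow): PIP = Vt/C + R·V̇ + PEEP.
PIP = 500/45.5 + 22.7×1.2333 + 2 = 10.989 + 27.996 + 2 = 40.985 cmH2O.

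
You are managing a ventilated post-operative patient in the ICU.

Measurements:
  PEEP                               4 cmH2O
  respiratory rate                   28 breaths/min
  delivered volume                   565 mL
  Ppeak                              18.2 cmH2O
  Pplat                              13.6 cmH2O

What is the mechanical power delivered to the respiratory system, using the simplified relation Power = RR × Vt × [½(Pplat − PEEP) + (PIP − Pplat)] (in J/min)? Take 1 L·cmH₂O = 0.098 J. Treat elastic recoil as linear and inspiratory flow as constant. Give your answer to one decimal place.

14.6

Per-breath work = Vt × [½(Pplat−PEEP) + (PIP−Pplat)] = 0.565 × [0.5×9.6 + 4.6] = 0.565 × 9.4 = 5.311 L·cmH2O.
Power = 28 × 5.311 = 148.71 L·cmH2O/min.
× 0.098 J/(L·cmH2O) → 14.574 J/min.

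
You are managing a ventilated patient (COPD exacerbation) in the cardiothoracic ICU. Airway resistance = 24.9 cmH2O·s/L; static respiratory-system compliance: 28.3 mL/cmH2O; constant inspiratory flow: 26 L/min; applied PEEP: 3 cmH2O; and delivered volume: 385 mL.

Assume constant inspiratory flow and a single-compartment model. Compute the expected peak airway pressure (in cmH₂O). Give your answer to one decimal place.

Flow: 26 L/min ÷ 60 = 0.4333 L/s.
Equation of motion (constant flow): PIP = Vt/C + R·V̇ + PEEP.
PIP = 385/28.3 + 24.9×0.4333 + 3 = 13.604 + 10.789 + 3 = 27.393 cmH2O.

27.4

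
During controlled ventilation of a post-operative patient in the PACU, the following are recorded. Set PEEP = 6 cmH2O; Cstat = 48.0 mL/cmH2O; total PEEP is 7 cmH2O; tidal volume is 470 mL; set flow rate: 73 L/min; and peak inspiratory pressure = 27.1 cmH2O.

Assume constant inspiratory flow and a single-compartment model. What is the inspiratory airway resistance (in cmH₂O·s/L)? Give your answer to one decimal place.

Flow: 73 L/min ÷ 60 = 1.2167 L/s.
Total PEEP = 7 cmH2O (set 6 + intrinsic 1); this is the baseline alveolar pressure.
Equation of motion (constant flow): PIP = Vt/C + R·V̇ + PEEP.
R·V̇ = PIP − Vt/C − PEEP = 27.1 − 470/48.0 − 7 = 27.1 − 9.792 − 7 = 10.308 cmH2O.
R = 10.308 / 1.2167 = 8.472 cmH2O·s/L.

8.5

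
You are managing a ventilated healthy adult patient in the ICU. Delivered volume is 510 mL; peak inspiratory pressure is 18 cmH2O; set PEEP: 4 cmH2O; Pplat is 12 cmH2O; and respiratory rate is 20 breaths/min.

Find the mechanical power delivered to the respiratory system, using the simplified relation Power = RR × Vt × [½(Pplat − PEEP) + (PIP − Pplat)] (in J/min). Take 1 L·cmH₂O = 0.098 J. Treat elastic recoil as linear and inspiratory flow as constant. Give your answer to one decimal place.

10.0

Per-breath work = Vt × [½(Pplat−PEEP) + (PIP−Pplat)] = 0.510 × [0.5×8.0 + 6.0] = 0.510 × 10.0 = 5.1 L·cmH2O.
Power = 20 × 5.1 = 102.0 L·cmH2O/min.
× 0.098 J/(L·cmH2O) → 9.996 J/min.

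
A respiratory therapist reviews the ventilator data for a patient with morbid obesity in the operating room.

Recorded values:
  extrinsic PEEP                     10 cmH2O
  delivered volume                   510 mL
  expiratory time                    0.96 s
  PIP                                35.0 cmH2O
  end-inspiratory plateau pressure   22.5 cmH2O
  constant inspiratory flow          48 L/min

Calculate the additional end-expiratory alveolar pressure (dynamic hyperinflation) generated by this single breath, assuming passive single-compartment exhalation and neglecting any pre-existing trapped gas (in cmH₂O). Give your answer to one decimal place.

2.8

Flow: 48 L/min ÷ 60 = 0.8 L/s.
R = (PIP − Pplat)/V̇ = (35.0 − 22.5) / 0.8 = 12.5/0.8 = 15.625 cmH2O·s/L.
C = Vt/(Pplat − PEEP) = 510.0 / (22.5 − 10) = 510.0/12.5 = 40.8 mL/cmH2O.
τ = R × C = 15.625 × 0.0408 L/cmH2O = 0.6375 s.
Fraction remaining = e^(−Te/τ) = e^(−0.96/0.6375) = 0.2218; trapped volume = 510.0 × 0.2218 = 113.12 mL.
Additional alveolar pressure from trapping ≈ V_trapped / C = 113.12 / 40.8 = 2.773 cmH2O.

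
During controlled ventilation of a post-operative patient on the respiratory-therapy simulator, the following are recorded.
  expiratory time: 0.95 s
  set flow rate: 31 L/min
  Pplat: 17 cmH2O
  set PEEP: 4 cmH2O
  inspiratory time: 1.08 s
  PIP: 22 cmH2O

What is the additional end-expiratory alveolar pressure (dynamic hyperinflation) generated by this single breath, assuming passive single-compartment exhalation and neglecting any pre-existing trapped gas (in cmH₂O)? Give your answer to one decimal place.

Flow: 31 L/min ÷ 60 = 0.5167 L/s.
Vt = flow × Ti = 0.5167 L/s × 1.08 s × 1000 mL/L = 558.04 mL.
R = (PIP − Pplat)/V̇ = (22 − 17) / 0.5167 = 5.0/0.5167 = 9.677 cmH2O·s/L.
C = Vt/(Pplat − PEEP) = 558.04 / (17 − 4) = 558.04/13.0 = 42.926 mL/cmH2O.
τ = R × C = 9.677 × 0.04293 L/cmH2O = 0.4154 s.
Fraction remaining = e^(−Te/τ) = e^(−0.95/0.4154) = 0.1016; trapped volume = 558.04 × 0.1016 = 56.697 mL.
Additional alveolar pressure from trapping ≈ V_trapped / C = 56.697 / 42.926 = 1.321 cmH2O.

1.3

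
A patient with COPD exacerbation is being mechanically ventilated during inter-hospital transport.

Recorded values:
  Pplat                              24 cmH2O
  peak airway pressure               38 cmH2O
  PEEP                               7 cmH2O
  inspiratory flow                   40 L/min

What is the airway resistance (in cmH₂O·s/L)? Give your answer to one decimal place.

21.0

Flow: 40 L/min ÷ 60 = 0.6667 L/s.
Raw = (PIP − Pplat) / flow = (38 − 24) / 0.6667 = 14.0 / 0.6667 = 20.999 cmH2O·s/L.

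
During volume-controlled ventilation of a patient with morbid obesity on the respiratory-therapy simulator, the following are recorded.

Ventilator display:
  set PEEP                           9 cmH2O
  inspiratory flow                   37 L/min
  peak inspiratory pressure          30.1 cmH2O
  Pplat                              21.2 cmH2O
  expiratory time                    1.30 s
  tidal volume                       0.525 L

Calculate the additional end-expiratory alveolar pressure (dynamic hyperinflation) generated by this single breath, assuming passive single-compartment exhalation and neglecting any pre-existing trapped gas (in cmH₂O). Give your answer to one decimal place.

1.5

Flow: 37 L/min ÷ 60 = 0.6167 L/s.
R = (PIP − Pplat)/V̇ = (30.1 − 21.2) / 0.6167 = 8.9/0.6167 = 14.432 cmH2O·s/L.
C = Vt/(Pplat − PEEP) = 525.0 / (21.2 − 9) = 525.0/12.2 = 43.033 mL/cmH2O.
τ = R × C = 14.432 × 0.04303 L/cmH2O = 0.621 s.
Fraction remaining = e^(−Te/τ) = e^(−1.30/0.621) = 0.1233; trapped volume = 525.0 × 0.1233 = 64.733 mL.
Additional alveolar pressure from trapping ≈ V_trapped / C = 64.733 / 43.033 = 1.504 cmH2O.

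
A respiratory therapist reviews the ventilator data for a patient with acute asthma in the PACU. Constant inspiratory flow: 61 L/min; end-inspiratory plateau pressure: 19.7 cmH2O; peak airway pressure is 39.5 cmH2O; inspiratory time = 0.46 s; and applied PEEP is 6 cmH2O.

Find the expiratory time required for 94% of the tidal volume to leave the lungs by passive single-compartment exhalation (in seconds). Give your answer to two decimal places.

Flow: 61 L/min ÷ 60 = 1.0167 L/s.
Vt = flow × Ti = 1.0167 L/s × 0.46 s × 1000 mL/L = 467.68 mL.
R = (PIP − Pplat)/V̇ = (39.5 − 19.7) / 1.0167 = 19.8/1.0167 = 19.475 cmH2O·s/L.
C = Vt/(Pplat − PEEP) = 467.68 / (19.7 − 6) = 467.68/13.7 = 34.137 mL/cmH2O.
τ = R × C = 19.475 × 0.03414 L/cmH2O = 0.6649 s.
t = −τ·ln(1 − 0.94) = −0.6649·ln(0.06) = 1.871 s.

1.87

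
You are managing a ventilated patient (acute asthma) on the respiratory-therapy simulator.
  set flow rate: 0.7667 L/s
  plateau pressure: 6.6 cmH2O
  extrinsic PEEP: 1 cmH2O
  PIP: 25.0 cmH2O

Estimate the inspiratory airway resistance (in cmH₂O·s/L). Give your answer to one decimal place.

24.0

Raw = (PIP − Pplat) / flow = (25.0 − 6.6) / 0.7667 = 18.4 / 0.7667 = 23.999 cmH2O·s/L.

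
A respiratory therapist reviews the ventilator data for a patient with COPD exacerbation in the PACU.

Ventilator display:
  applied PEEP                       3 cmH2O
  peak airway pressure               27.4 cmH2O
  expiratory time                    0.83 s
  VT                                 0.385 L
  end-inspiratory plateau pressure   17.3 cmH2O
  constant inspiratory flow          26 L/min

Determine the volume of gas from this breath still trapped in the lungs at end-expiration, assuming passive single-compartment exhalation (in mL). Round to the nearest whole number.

Flow: 26 L/min ÷ 60 = 0.4333 L/s.
R = (PIP − Pplat)/V̇ = (27.4 − 17.3) / 0.4333 = 10.1/0.4333 = 23.309 cmH2O·s/L.
C = Vt/(Pplat − PEEP) = 385.0 / (17.3 − 3) = 385.0/14.3 = 26.923 mL/cmH2O.
τ = R × C = 23.309 × 0.02692 L/cmH2O = 0.6275 s.
Fraction remaining = e^(−Te/τ) = e^(−0.83/0.6275) = 0.2664.
Trapped volume = 385.0 × 0.2664 = 102.56 mL.

103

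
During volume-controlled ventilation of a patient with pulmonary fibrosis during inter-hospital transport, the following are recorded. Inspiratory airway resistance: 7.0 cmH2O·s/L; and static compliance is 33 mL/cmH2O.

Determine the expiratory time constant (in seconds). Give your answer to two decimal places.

0.23

τ = R × C = 7.0 × 33 mL/cmH2O = 7.0 × 0.033 L/cmH2O = 0.231 s.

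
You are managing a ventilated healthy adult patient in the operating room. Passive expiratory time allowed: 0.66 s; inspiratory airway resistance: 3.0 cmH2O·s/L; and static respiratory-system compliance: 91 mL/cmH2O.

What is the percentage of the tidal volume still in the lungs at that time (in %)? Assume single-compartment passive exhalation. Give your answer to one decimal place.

8.9

τ = R × C = 3.0 × 91 mL/cmH2O = 3.0 × 0.091 L/cmH2O = 0.273 s.
Passive exhalation: V(t)/V₀ = e^(−t/τ) = e^(−0.66/0.273) = 0.08914.
Fraction remaining = 0.08914 → 8.914%.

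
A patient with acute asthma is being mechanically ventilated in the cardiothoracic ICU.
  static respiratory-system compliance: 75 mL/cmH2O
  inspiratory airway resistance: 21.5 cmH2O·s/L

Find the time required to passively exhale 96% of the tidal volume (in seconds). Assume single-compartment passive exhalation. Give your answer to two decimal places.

5.19

τ = R × C = 21.5 × 75 mL/cmH2O = 21.5 × 0.075 L/cmH2O = 1.613 s.
Exhaled fraction f = 1 − e^(−t/τ) → t = −τ·ln(1 − f) = −1.613·ln(0.04) = 5.192 s.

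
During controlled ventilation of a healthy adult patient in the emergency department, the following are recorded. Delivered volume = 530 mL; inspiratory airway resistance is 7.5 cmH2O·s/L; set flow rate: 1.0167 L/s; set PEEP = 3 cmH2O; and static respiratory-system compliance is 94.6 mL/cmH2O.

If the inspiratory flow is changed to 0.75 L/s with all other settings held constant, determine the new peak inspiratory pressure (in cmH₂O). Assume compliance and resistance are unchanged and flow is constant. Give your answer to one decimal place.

14.2

PIP = Vt/C + R·V̇ + PEEP (constant-flow equation of motion).
Only the resistive term changes: ΔPIP = R × ΔV̇ = 7.5 × (0.75 − 1.0167) = 7.5 × -0.2667 = -2.0 cmH2O.
Original PIP = 530/94.6 + 7.5×1.0167 + 3 = 16.228 cmH2O; new PIP = 16.228 + (-2.0) = 14.228 cmH2O.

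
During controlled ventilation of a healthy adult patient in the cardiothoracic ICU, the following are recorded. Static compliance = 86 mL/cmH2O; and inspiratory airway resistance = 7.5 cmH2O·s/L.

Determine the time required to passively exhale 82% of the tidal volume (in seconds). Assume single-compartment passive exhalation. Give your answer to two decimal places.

1.11

τ = R × C = 7.5 × 86 mL/cmH2O = 7.5 × 0.086 L/cmH2O = 0.645 s.
Exhaled fraction f = 1 − e^(−t/τ) → t = −τ·ln(1 − f) = −0.645·ln(0.18) = 1.106 s.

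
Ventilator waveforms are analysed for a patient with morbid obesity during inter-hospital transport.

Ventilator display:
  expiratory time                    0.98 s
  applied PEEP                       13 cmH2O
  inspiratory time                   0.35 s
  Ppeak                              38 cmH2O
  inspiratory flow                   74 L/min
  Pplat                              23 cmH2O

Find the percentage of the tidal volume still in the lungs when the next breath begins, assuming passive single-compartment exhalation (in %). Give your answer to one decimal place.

15.5

Flow: 74 L/min ÷ 60 = 1.2333 L/s.
Vt = flow × Ti = 1.2333 L/s × 0.35 s × 1000 mL/L = 431.66 mL.
R = (PIP − Pplat)/V̇ = (38 − 23) / 1.2333 = 15.0/1.2333 = 12.162 cmH2O·s/L.
C = Vt/(Pplat − PEEP) = 431.66 / (23 − 13) = 431.66/10.0 = 43.166 mL/cmH2O.
τ = R × C = 12.162 × 0.04317 L/cmH2O = 0.525 s.
Fraction remaining at end-expiration = e^(−Te/τ) = e^(−0.98/0.525) = 0.1546 → 15.46%.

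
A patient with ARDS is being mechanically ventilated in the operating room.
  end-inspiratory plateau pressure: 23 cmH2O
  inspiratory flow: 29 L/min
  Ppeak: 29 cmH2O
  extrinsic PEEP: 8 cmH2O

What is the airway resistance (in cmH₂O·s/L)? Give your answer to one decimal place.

Flow: 29 L/min ÷ 60 = 0.4833 L/s.
Raw = (PIP − Pplat) / flow = (29 − 23) / 0.4833 = 6.0 / 0.4833 = 12.415 cmH2O·s/L.

12.4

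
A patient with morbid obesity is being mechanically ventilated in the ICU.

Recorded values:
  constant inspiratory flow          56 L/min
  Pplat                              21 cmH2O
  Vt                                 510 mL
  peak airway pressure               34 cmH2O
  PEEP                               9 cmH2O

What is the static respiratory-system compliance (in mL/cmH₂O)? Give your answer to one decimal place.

42.5

Cstat = Vt / (Pplat − PEEP) = 510 / (21 − 9) = 510 / 12.0 = 42.5 mL/cmH2O.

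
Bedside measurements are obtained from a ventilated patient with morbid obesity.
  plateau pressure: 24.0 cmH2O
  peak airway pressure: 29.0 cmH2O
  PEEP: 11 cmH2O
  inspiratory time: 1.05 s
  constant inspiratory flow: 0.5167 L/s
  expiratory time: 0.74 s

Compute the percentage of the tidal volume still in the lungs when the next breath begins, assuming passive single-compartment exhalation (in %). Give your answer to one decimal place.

16.0

Vt = flow × Ti = 0.5167 L/s × 1.05 s × 1000 mL/L = 542.54 mL.
R = (PIP − Pplat)/V̇ = (29.0 − 24.0) / 0.5167 = 5.0/0.5167 = 9.677 cmH2O·s/L.
C = Vt/(Pplat − PEEP) = 542.54 / (24.0 − 11) = 542.54/13.0 = 41.734 mL/cmH2O.
τ = R × C = 9.677 × 0.04173 L/cmH2O = 0.4038 s.
Fraction remaining at end-expiration = e^(−Te/τ) = e^(−0.74/0.4038) = 0.16 → 16.0%.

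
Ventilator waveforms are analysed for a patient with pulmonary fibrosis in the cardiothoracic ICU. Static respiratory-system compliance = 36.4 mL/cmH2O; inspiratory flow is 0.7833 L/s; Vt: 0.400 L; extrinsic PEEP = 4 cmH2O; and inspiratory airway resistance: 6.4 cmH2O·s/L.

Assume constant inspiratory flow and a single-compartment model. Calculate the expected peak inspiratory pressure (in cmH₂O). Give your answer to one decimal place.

20.0

Equation of motion (constant flow): PIP = Vt/C + R·V̇ + PEEP.
PIP = 400/36.4 + 6.4×0.7833 + 4 = 10.989 + 5.013 + 4 = 20.002 cmH2O.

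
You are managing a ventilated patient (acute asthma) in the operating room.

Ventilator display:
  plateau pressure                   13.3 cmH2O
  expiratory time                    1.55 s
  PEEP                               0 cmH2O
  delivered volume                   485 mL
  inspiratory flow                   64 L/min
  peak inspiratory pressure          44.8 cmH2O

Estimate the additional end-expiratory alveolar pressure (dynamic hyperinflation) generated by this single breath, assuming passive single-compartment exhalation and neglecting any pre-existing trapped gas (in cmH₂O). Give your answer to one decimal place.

3.2

Flow: 64 L/min ÷ 60 = 1.0667 L/s.
R = (PIP − Pplat)/V̇ = (44.8 − 13.3) / 1.0667 = 31.5/1.0667 = 29.53 cmH2O·s/L.
C = Vt/(Pplat − PEEP) = 485.0 / (13.3 − 0) = 485.0/13.3 = 36.466 mL/cmH2O.
τ = R × C = 29.53 × 0.03647 L/cmH2O = 1.077 s.
Fraction remaining = e^(−Te/τ) = e^(−1.55/1.077) = 0.2371; trapped volume = 485.0 × 0.2371 = 114.99 mL.
Additional alveolar pressure from trapping ≈ V_trapped / C = 114.99 / 36.466 = 3.153 cmH2O.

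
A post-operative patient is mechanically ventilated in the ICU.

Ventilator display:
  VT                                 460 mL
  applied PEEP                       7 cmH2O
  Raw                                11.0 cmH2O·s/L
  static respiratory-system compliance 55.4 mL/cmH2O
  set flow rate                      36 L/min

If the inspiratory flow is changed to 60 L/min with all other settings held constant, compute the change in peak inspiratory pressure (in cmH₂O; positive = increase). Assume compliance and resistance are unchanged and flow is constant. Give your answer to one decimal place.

Flow: 36 L/min ÷ 60 = 0.6 L/s.
New flow: 60 L/min ÷ 60 = 1 L/s.
PIP = Vt/C + R·V̇ + PEEP (constant-flow equation of motion).
Only the resistive term changes: ΔPIP = R × ΔV̇ = 11.0 × (1 − 0.6) = 11.0 × 0.4 = 4.4 cmH2O.

4.4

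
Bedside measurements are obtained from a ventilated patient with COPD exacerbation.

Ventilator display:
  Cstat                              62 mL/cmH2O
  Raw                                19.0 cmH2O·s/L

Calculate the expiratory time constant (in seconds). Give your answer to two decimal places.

1.18

τ = R × C = 19.0 × 62 mL/cmH2O = 19.0 × 0.062 L/cmH2O = 1.178 s.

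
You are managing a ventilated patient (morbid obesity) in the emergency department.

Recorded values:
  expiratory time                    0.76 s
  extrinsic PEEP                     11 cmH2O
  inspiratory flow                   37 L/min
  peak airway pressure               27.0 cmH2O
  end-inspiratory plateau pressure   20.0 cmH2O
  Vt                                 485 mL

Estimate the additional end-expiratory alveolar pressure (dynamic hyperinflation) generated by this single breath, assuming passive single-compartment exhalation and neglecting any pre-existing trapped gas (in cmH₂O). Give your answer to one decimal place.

2.6

Flow: 37 L/min ÷ 60 = 0.6167 L/s.
R = (PIP − Pplat)/V̇ = (27.0 − 20.0) / 0.6167 = 7.0/0.6167 = 11.351 cmH2O·s/L.
C = Vt/(Pplat − PEEP) = 485.0 / (20.0 − 11) = 485.0/9.0 = 53.889 mL/cmH2O.
τ = R × C = 11.351 × 0.05389 L/cmH2O = 0.6117 s.
Fraction remaining = e^(−Te/τ) = e^(−0.76/0.6117) = 0.2887; trapped volume = 485.0 × 0.2887 = 140.02 mL.
Additional alveolar pressure from trapping ≈ V_trapped / C = 140.02 / 53.889 = 2.598 cmH2O.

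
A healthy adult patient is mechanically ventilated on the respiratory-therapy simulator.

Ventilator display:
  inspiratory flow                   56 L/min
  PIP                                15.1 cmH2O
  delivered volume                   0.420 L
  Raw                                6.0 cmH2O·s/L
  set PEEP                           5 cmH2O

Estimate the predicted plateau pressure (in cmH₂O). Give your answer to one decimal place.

Flow: 56 L/min ÷ 60 = 0.9333 L/s.
Pplat = PIP − Raw × flow = 15.1 − 6.0 × 0.9333 = 15.1 − 5.6 = 9.5 cmH2O.

9.5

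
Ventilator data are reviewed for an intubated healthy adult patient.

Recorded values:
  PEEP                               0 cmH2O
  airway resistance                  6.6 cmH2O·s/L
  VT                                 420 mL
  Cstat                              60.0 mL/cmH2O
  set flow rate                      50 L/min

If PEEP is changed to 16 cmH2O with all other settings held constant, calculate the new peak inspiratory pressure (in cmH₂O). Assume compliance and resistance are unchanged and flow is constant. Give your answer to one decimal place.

Flow: 50 L/min ÷ 60 = 0.8333 L/s.
PIP = Vt/C + R·V̇ + PEEP (constant-flow equation of motion).
Only the baseline term changes: ΔPIP = ΔPEEP = 16 − 0 = 16.0 cmH2O.
Original PIP = 420/60.0 + 6.6×0.8333 + 0 = 12.5 cmH2O; new PIP = 12.5 + (16.0) = 28.5 cmH2O.

28.5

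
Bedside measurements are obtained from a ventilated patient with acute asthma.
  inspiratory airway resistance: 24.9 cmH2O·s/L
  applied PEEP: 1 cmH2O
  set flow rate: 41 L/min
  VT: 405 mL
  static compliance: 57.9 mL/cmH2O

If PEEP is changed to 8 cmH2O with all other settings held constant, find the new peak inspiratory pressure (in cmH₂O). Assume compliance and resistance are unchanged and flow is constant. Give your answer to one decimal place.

Flow: 41 L/min ÷ 60 = 0.6833 L/s.
PIP = Vt/C + R·V̇ + PEEP (constant-flow equation of motion).
Only the baseline term changes: ΔPIP = ΔPEEP = 8 − 1 = 7.0 cmH2O.
Original PIP = 405/57.9 + 24.9×0.6833 + 1 = 25.009 cmH2O; new PIP = 25.009 + (7.0) = 32.009 cmH2O.

32.0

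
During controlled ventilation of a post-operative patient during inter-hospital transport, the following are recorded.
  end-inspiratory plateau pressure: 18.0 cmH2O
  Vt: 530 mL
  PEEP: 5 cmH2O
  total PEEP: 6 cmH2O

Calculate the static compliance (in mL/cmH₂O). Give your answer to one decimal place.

End-expiratory occlusion gives total PEEP = 6 cmH2O (intrinsic PEEP = 6 − 5 = 1). Use total PEEP for the elastic gradient.
Cstat = Vt / (Pplat − PEEPtotal) = 530 / (18.0 − 6) = 530 / 12.0 = 44.167 mL/cmH2O.

44.2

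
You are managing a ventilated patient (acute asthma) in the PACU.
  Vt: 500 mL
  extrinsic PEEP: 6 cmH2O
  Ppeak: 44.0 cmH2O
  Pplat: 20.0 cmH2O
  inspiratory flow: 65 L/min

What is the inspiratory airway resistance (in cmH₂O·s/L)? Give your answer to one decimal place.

22.2

Flow: 65 L/min ÷ 60 = 1.0833 L/s.
Raw = (PIP − Pplat) / flow = (44.0 − 20.0) / 1.0833 = 24.0 / 1.0833 = 22.155 cmH2O·s/L.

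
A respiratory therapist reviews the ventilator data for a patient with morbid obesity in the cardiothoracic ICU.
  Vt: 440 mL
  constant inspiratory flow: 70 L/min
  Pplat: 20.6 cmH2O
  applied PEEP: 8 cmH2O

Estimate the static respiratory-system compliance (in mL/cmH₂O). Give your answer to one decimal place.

34.9

Cstat = Vt / (Pplat − PEEP) = 440 / (20.6 − 8) = 440 / 12.6 = 34.921 mL/cmH2O.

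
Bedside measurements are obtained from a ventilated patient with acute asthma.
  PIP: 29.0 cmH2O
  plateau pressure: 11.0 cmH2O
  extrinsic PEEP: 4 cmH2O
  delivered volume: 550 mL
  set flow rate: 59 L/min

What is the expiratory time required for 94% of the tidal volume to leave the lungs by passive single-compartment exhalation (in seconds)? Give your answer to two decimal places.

4.05

Flow: 59 L/min ÷ 60 = 0.9833 L/s.
R = (PIP − Pplat)/V̇ = (29.0 − 11.0) / 0.9833 = 18.0/0.9833 = 18.306 cmH2O·s/L.
C = Vt/(Pplat − PEEP) = 550.0 / (11.0 − 4) = 550.0/7.0 = 78.571 mL/cmH2O.
τ = R × C = 18.306 × 0.07857 L/cmH2O = 1.438 s.
t = −τ·ln(1 − 0.94) = −1.438·ln(0.06) = 4.046 s.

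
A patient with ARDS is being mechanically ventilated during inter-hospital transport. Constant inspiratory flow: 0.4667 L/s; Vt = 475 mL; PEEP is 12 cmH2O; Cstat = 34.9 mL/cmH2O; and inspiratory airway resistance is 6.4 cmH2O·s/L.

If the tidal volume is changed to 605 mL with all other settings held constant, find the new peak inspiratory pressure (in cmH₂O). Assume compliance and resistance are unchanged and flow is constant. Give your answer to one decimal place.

32.3

PIP = Vt/C + R·V̇ + PEEP (constant-flow equation of motion).
Only the elastic term changes: ΔPIP = ΔVt / C = (605 − 475) / 34.9 = 3.725 cmH2O.
Original PIP = 475/34.9 + 6.4×0.4667 + 12 = 28.597 cmH2O; new PIP = 28.597 + (3.725) = 32.322 cmH2O.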